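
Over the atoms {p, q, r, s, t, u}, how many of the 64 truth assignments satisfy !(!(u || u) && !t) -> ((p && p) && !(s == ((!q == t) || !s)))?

34

Initial set: {T (!(!(u || u) && !t) -> ((p && p) && !(s == ((!q == t) || !s))))}.
T (!(!(u || u) && !t) -> ((p && p) && !(s == ((!q == t) || !s)))): β-rule — branch into F !(!(u || u) && !t)  //  T ((p && p) && !(s == ((!q == t) || !s))).
  branch 1 (add F !(!(u || u) && !t)):
    F !(!(u || u) && !t): α-rule — add T !(u || u), T !t.
    T !(u || u): α-rule — add F u, F u.
    ○ open, literals {t=F, u=F}.
  branch 2 (add T ((p && p) && !(s == ((!q == t) || !s)))):
    T ((p && p) && !(s == ((!q == t) || !s))): α-rule — add T (p && p), T !(s == ((!q == t) || !s)).
    T (p && p): α-rule — add T p, T p.
    T !(s == ((!q == t) || !s)): β-rule — branch into T s, F ((!q == t) || !s)  //  F s, T ((!q == t) || !s).
      branch 2.1 (add T s, F ((!q == t) || !s)):
        F ((!q == t) || !s): α-rule — add F (!q == t), F !s.
        F (!q == t): β-rule — branch into T !q, F t  //  F !q, T t.
          branch 2.1.1 (add T !q, F t):
            ○ open, literals {p=T, q=F, s=T, t=F}.
          branch 2.1.2 (add F !q, T t):
            ○ open, literals {p=T, q=T, s=T, t=T}.
      branch 2.2 (add F s, T ((!q == t) || !s)):
        T ((!q == t) || !s): β-rule — branch into T (!q == t)  //  T !s.
          branch 2.2.1 (add T (!q == t)):
            T (!q == t): β-rule — branch into T !q, T t  //  F !q, F t.
              branch 2.2.1.1 (add T !q, T t):
                ○ open, literals {p=T, q=F, s=F, t=T}.
              branch 2.2.1.2 (add F !q, F t):
                ○ open, literals {p=T, q=T, s=F, t=F}.
          branch 2.2.2 (add T !s):
            ○ open, literals {p=T, s=F}.
0 branches closed, 6 open.
Each open branch fixes some atoms; the unmentioned ones are free. Counting distinct full assignments: branch {t=F, u=F} (p, q, r, s) contributes 16 new; branch {p=T, q=F, s=T, t=F} (r, u) contributes 2 new; branch {p=T, q=T, s=T, t=T} (r, u) contributes 4 new; branch {p=T, q=F, s=F, t=T} (r, u) contributes 4 new; branch {p=T, q=T, s=F, t=F} (r, u) contributes 2 new; branch {p=T, s=F} (q, r, t, u) contributes 6 new. Total: 34.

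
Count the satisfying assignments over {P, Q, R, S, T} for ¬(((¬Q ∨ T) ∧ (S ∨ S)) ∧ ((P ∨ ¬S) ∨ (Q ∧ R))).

25

Initial set: {¬(((¬Q ∨ T) ∧ (S ∨ S)) ∧ ((P ∨ ¬S) ∨ (Q ∧ R)))}.
¬(((¬Q ∨ T) ∧ (S ∨ S)) ∧ ((P ∨ ¬S) ∨ (Q ∧ R))): β-rule — branch into ¬((¬Q ∨ T) ∧ (S ∨ S))  //  ¬((P ∨ ¬S) ∨ (Q ∧ R)).
  branch 1 (add ¬((¬Q ∨ T) ∧ (S ∨ S))):
    ¬((¬Q ∨ T) ∧ (S ∨ S)): β-rule — branch into ¬(¬Q ∨ T)  //  ¬(S ∨ S).
      branch 1.1 (add ¬(¬Q ∨ T)):
        ¬(¬Q ∨ T): α-rule — add ¬¬Q, ¬T.
        ○ open, literals {Q=true, T=false}.
      branch 1.2 (add ¬(S ∨ S)):
        ¬(S ∨ S): α-rule — add ¬S, ¬S.
        ○ open, literals {S=false}.
  branch 2 (add ¬((P ∨ ¬S) ∨ (Q ∧ R))):
    ¬((P ∨ ¬S) ∨ (Q ∧ R)): α-rule — add ¬(P ∨ ¬S), ¬(Q ∧ R).
    ¬(P ∨ ¬S): α-rule — add ¬P, ¬¬S.
    ¬(Q ∧ R): β-rule — branch into ¬Q  //  ¬R.
      branch 2.1 (add ¬Q):
        ○ open, literals {P=false, Q=false, S=true}.
      branch 2.2 (add ¬R):
        ○ open, literals {P=false, R=false, S=true}.
0 branches closed, 4 open.
Each open branch fixes some atoms; the unmentioned ones are free. Counting distinct full assignments: branch {Q=true, T=false} (P, R, S) contributes 8 new; branch {S=false} (P, Q, R, T) contributes 12 new; branch {P=false, Q=false, S=true} (R, T) contributes 4 new; branch {P=false, R=false, S=true} (Q, T) contributes 1 new. Total: 25.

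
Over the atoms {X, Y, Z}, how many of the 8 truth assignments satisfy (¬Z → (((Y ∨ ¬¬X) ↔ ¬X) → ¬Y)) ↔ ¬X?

Initial set: {T ((¬Z → (((Y ∨ ¬¬X) ↔ ¬X) → ¬Y)) ↔ ¬X)}.
T ((¬Z → (((Y ∨ ¬¬X) ↔ ¬X) → ¬Y)) ↔ ¬X): β-rule — branch into T (¬Z → (((Y ∨ ¬¬X) ↔ ¬X) → ¬Y)), T ¬X  //  F (¬Z → (((Y ∨ ¬¬X) ↔ ¬X) → ¬Y)), F ¬X.
  branch 1 (add T (¬Z → (((Y ∨ ¬¬X) ↔ ¬X) → ¬Y)), T ¬X):
    T (¬Z → (((Y ∨ ¬¬X) ↔ ¬X) → ¬Y)): β-rule — branch into F ¬Z  //  T (((Y ∨ ¬¬X) ↔ ¬X) → ¬Y).
      branch 1.1 (add F ¬Z):
        ○ open, literals {X=0, Z=1}.
      branch 1.2 (add T (((Y ∨ ¬¬X) ↔ ¬X) → ¬Y)):
        T (((Y ∨ ¬¬X) ↔ ¬X) → ¬Y): β-rule — branch into F ((Y ∨ ¬¬X) ↔ ¬X)  //  T ¬Y.
          branch 1.2.1 (add F ((Y ∨ ¬¬X) ↔ ¬X)):
            F ((Y ∨ ¬¬X) ↔ ¬X): β-rule — branch into T (Y ∨ ¬¬X), F ¬X  //  F (Y ∨ ¬¬X), T ¬X.
              branch 1.2.1.1 (add T (Y ∨ ¬¬X), F ¬X):
                × closes — contains both X and ¬X.
              branch 1.2.1.2 (add F (Y ∨ ¬¬X), T ¬X):
                F (Y ∨ ¬¬X): α-rule — add F Y, F ¬¬X.
                F ¬¬X: drop double negation, giving F X.
                ○ open, literals {X=0, Y=0}.
          branch 1.2.2 (add T ¬Y):
            ○ open, literals {X=0, Y=0}.
  branch 2 (add F (¬Z → (((Y ∨ ¬¬X) ↔ ¬X) → ¬Y)), F ¬X):
    F (¬Z → (((Y ∨ ¬¬X) ↔ ¬X) → ¬Y)): α-rule — add T ¬Z, F (((Y ∨ ¬¬X) ↔ ¬X) → ¬Y).
    F (((Y ∨ ¬¬X) ↔ ¬X) → ¬Y): α-rule — add T ((Y ∨ ¬¬X) ↔ ¬X), F ¬Y.
    T ((Y ∨ ¬¬X) ↔ ¬X): β-rule — branch into T (Y ∨ ¬¬X), T ¬X  //  F (Y ∨ ¬¬X), F ¬X.
      branch 2.1 (add T (Y ∨ ¬¬X), T ¬X):
        × closes — contains both X and ¬X.
      branch 2.2 (add F (Y ∨ ¬¬X), F ¬X):
        F (Y ∨ ¬¬X): α-rule — add F Y, F ¬¬X.
        × closes — contains both Y and ¬Y.
3 branches closed, 3 open.
Each open branch fixes some atoms; the unmentioned ones are free. Counting distinct full assignments: branch {X=0, Z=1} (Y) contributes 2 new; branch {X=0, Y=0} (Z) contributes 1 new; branch {X=0, Y=0} (Z) contributes 0 new. Total: 3.

3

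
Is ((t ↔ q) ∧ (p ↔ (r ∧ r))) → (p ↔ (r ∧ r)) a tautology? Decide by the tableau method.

Assume the negation and expand:
Initial set: {F (((t ↔ q) ∧ (p ↔ (r ∧ r))) → (p ↔ (r ∧ r)))}.
F (((t ↔ q) ∧ (p ↔ (r ∧ r))) → (p ↔ (r ∧ r))): α-rule — add T ((t ↔ q) ∧ (p ↔ (r ∧ r))), F (p ↔ (r ∧ r)).
T ((t ↔ q) ∧ (p ↔ (r ∧ r))): α-rule — add T (t ↔ q), T (p ↔ (r ∧ r)).
F (p ↔ (r ∧ r)): β-rule — branch into T p, F (r ∧ r)  //  F p, T (r ∧ r).
  branch 1 (add T p, F (r ∧ r)):
    T (t ↔ q): β-rule — branch into T t, T q  //  F t, F q.
      branch 1.1 (add T t, T q):
        T (p ↔ (r ∧ r)): β-rule — branch into T p, T (r ∧ r)  //  F p, F (r ∧ r).
          branch 1.1.1 (add T p, T (r ∧ r)):
            T (r ∧ r): α-rule — add T r, T r.
            F (r ∧ r): β-rule — branch into F r  //  F r.
              branch 1.1.1.1 (add F r):
                × closes — contains both r and ¬r.
              branch 1.1.1.2 (add F r):
                × closes — contains both r and ¬r.
          branch 1.1.2 (add F p, F (r ∧ r)):
            × closes — contains both p and ¬p.
      branch 1.2 (add F t, F q):
        T (p ↔ (r ∧ r)): β-rule — branch into T p, T (r ∧ r)  //  F p, F (r ∧ r).
          branch 1.2.1 (add T p, T (r ∧ r)):
            T (r ∧ r): α-rule — add T r, T r.
            F (r ∧ r): β-rule — branch into F r  //  F r.
              branch 1.2.1.1 (add F r):
                × closes — contains both r and ¬r.
              branch 1.2.1.2 (add F r):
                × closes — contains both r and ¬r.
          branch 1.2.2 (add F p, F (r ∧ r)):
            × closes — contains both p and ¬p.
  branch 2 (add F p, T (r ∧ r)):
    T (r ∧ r): α-rule — add T r, T r.
    T (t ↔ q): β-rule — branch into T t, T q  //  F t, F q.
      branch 2.1 (add T t, T q):
        T (p ↔ (r ∧ r)): β-rule — branch into T p, T (r ∧ r)  //  F p, F (r ∧ r).
          branch 2.1.1 (add T p, T (r ∧ r)):
            × closes — contains both p and ¬p.
          branch 2.1.2 (add F p, F (r ∧ r)):
            F (r ∧ r): β-rule — branch into F r  //  F r.
              branch 2.1.2.1 (add F r):
                × closes — contains both r and ¬r.
              branch 2.1.2.2 (add F r):
                × closes — contains both r and ¬r.
      branch 2.2 (add F t, F q):
        T (p ↔ (r ∧ r)): β-rule — branch into T p, T (r ∧ r)  //  F p, F (r ∧ r).
          branch 2.2.1 (add T p, T (r ∧ r)):
            × closes — contains both p and ¬p.
          branch 2.2.2 (add F p, F (r ∧ r)):
            F (r ∧ r): β-rule — branch into F r  //  F r.
              branch 2.2.2.1 (add F r):
                × closes — contains both r and ¬r.
              branch 2.2.2.2 (add F r):
                × closes — contains both r and ¬r.
All 12 branches close.
Every branch closed, so the negation is unsatisfiable and the formula is valid.

Valid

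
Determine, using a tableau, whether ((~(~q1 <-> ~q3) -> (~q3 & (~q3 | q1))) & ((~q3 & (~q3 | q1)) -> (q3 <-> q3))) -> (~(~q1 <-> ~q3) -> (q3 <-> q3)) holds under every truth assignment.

Assume the negation and expand:
Initial set: {~(((~(~q1 <-> ~q3) -> (~q3 & (~q3 | q1))) & ((~q3 & (~q3 | q1)) -> (q3 <-> q3))) -> (~(~q1 <-> ~q3) -> (q3 <-> q3)))}.
~(((~(~q1 <-> ~q3) -> (~q3 & (~q3 | q1))) & ((~q3 & (~q3 | q1)) -> (q3 <-> q3))) -> (~(~q1 <-> ~q3) -> (q3 <-> q3))): α-rule — add ((~(~q1 <-> ~q3) -> (~q3 & (~q3 | q1))) & ((~q3 & (~q3 | q1)) -> (q3 <-> q3))), ~(~(~q1 <-> ~q3) -> (q3 <-> q3)).
((~(~q1 <-> ~q3) -> (~q3 & (~q3 | q1))) & ((~q3 & (~q3 | q1)) -> (q3 <-> q3))): α-rule — add (~(~q1 <-> ~q3) -> (~q3 & (~q3 | q1))), ((~q3 & (~q3 | q1)) -> (q3 <-> q3)).
~(~(~q1 <-> ~q3) -> (q3 <-> q3)): α-rule — add ~(~q1 <-> ~q3), ~(q3 <-> q3).
(~(~q1 <-> ~q3) -> (~q3 & (~q3 | q1))): β-rule — branch into ~~(~q1 <-> ~q3)  //  (~q3 & (~q3 | q1)).
  branch 1 (add ~~(~q1 <-> ~q3)):
    ((~q3 & (~q3 | q1)) -> (q3 <-> q3)): β-rule — branch into ~(~q3 & (~q3 | q1))  //  (q3 <-> q3).
      branch 1.1 (add ~(~q3 & (~q3 | q1))):
        ~(~q1 <-> ~q3): β-rule — branch into ~q1, ~~q3  //  ~~q1, ~q3.
          branch 1.1.1 (add ~q1, ~~q3):
            ~(q3 <-> q3): β-rule — branch into q3, ~q3  //  ~q3, q3.
              branch 1.1.1.1 (add q3, ~q3):
                × closes — contains both q3 and ~q3.
              branch 1.1.1.2 (add ~q3, q3):
                × closes — contains both q3 and ~q3.
          branch 1.1.2 (add ~~q1, ~q3):
            ~(q3 <-> q3): β-rule — branch into q3, ~q3  //  ~q3, q3.
              branch 1.1.2.1 (add q3, ~q3):
                × closes — contains both q3 and ~q3.
              branch 1.1.2.2 (add ~q3, q3):
                × closes — contains both q3 and ~q3.
      branch 1.2 (add (q3 <-> q3)):
        ~(~q1 <-> ~q3): β-rule — branch into ~q1, ~~q3  //  ~~q1, ~q3.
          branch 1.2.1 (add ~q1, ~~q3):
            ~(q3 <-> q3): β-rule — branch into q3, ~q3  //  ~q3, q3.
              branch 1.2.1.1 (add q3, ~q3):
                × closes — contains both q3 and ~q3.
              branch 1.2.1.2 (add ~q3, q3):
                × closes — contains both q3 and ~q3.
          branch 1.2.2 (add ~~q1, ~q3):
            ~(q3 <-> q3): β-rule — branch into q3, ~q3  //  ~q3, q3.
              branch 1.2.2.1 (add q3, ~q3):
                × closes — contains both q3 and ~q3.
              branch 1.2.2.2 (add ~q3, q3):
                × closes — contains both q3 and ~q3.
  branch 2 (add (~q3 & (~q3 | q1))):
    (~q3 & (~q3 | q1)): α-rule — add ~q3, (~q3 | q1).
    ((~q3 & (~q3 | q1)) -> (q3 <-> q3)): β-rule — branch into ~(~q3 & (~q3 | q1))  //  (q3 <-> q3).
      branch 2.1 (add ~(~q3 & (~q3 | q1))):
        ~(~q1 <-> ~q3): β-rule — branch into ~q1, ~~q3  //  ~~q1, ~q3.
          branch 2.1.1 (add ~q1, ~~q3):
            × closes — contains both q3 and ~q3.
          branch 2.1.2 (add ~~q1, ~q3):
            ~(q3 <-> q3): β-rule — branch into q3, ~q3  //  ~q3, q3.
              branch 2.1.2.1 (add q3, ~q3):
                × closes — contains both q3 and ~q3.
              branch 2.1.2.2 (add ~q3, q3):
                × closes — contains both q3 and ~q3.
      branch 2.2 (add (q3 <-> q3)):
        ~(~q1 <-> ~q3): β-rule — branch into ~q1, ~~q3  //  ~~q1, ~q3.
          branch 2.2.1 (add ~q1, ~~q3):
            × closes — contains both q3 and ~q3.
          branch 2.2.2 (add ~~q1, ~q3):
            ~(q3 <-> q3): β-rule — branch into q3, ~q3  //  ~q3, q3.
              branch 2.2.2.1 (add q3, ~q3):
                × closes — contains both q3 and ~q3.
              branch 2.2.2.2 (add ~q3, q3):
                × closes — contains both q3 and ~q3.
All 14 branches close.
Every branch closed, so the negation is unsatisfiable and the formula is valid.

Valid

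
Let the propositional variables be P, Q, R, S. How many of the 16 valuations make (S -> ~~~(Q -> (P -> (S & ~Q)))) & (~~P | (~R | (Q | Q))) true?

9

Initial set: {((S -> ~~~(Q -> (P -> (S & ~Q)))) & (~~P | (~R | (Q | Q))))}.
((S -> ~~~(Q -> (P -> (S & ~Q)))) & (~~P | (~R | (Q | Q)))): α-rule — add (S -> ~~~(Q -> (P -> (S & ~Q)))), (~~P | (~R | (Q | Q))).
(S -> ~~~(Q -> (P -> (S & ~Q)))): β-rule — branch into ~S  //  ~~~(Q -> (P -> (S & ~Q))).
  branch 1 (add ~S):
    (~~P | (~R | (Q | Q))): β-rule — branch into ~~P  //  (~R | (Q | Q)).
      branch 1.1 (add ~~P):
        ~~P: drop double negation, giving P.
        ○ open, literals {P=T, S=F}.
      branch 1.2 (add (~R | (Q | Q))):
        (~R | (Q | Q)): β-rule — branch into ~R  //  (Q | Q).
          branch 1.2.1 (add ~R):
            ○ open, literals {R=F, S=F}.
          branch 1.2.2 (add (Q | Q)):
            (Q | Q): β-rule — branch into Q  //  Q.
              branch 1.2.2.1 (add Q):
                ○ open, literals {Q=T, S=F}.
              branch 1.2.2.2 (add Q):
                ○ open, literals {Q=T, S=F}.
  branch 2 (add ~~~(Q -> (P -> (S & ~Q)))):
    ~~~(Q -> (P -> (S & ~Q))): drop double negation, giving ~(Q -> (P -> (S & ~Q))).
    ~(Q -> (P -> (S & ~Q))): α-rule — add Q, ~(P -> (S & ~Q)).
    ~(P -> (S & ~Q)): α-rule — add P, ~(S & ~Q).
    (~~P | (~R | (Q | Q))): β-rule — branch into ~~P  //  (~R | (Q | Q)).
      branch 2.1 (add ~~P):
        ~~P: drop double negation, giving P.
        ~(S & ~Q): β-rule — branch into ~S  //  ~~Q.
          branch 2.1.1 (add ~S):
            ○ open, literals {P=T, Q=T, S=F}.
          branch 2.1.2 (add ~~Q):
            ○ open, literals {P=T, Q=T}.
      branch 2.2 (add (~R | (Q | Q))):
        ~(S & ~Q): β-rule — branch into ~S  //  ~~Q.
          branch 2.2.1 (add ~S):
            (~R | (Q | Q)): β-rule — branch into ~R  //  (Q | Q).
              branch 2.2.1.1 (add ~R):
                ○ open, literals {P=T, Q=T, R=F, S=F}.
              branch 2.2.1.2 (add (Q | Q)):
                (Q | Q): β-rule — branch into Q  //  Q.
                  branch 2.2.1.2.1 (add Q):
                    ○ open, literals {P=T, Q=T, S=F}.
                  branch 2.2.1.2.2 (add Q):
                    ○ open, literals {P=T, Q=T, S=F}.
          branch 2.2.2 (add ~~Q):
            (~R | (Q | Q)): β-rule — branch into ~R  //  (Q | Q).
              branch 2.2.2.1 (add ~R):
                ○ open, literals {P=T, Q=T, R=F}.
              branch 2.2.2.2 (add (Q | Q)):
                (Q | Q): β-rule — branch into Q  //  Q.
                  branch 2.2.2.2.1 (add Q):
                    ○ open, literals {P=T, Q=T}.
                  branch 2.2.2.2.2 (add Q):
                    ○ open, literals {P=T, Q=T}.
0 branches closed, 12 open.
Each open branch fixes some atoms; the unmentioned ones are free. Counting distinct full assignments: branch {P=T, S=F} (Q, R) contributes 4 new; branch {R=F, S=F} (P, Q) contributes 2 new; branch {Q=T, S=F} (P, R) contributes 1 new; branch {Q=T, S=F} (P, R) contributes 0 new; branch {P=T, Q=T, S=F} (R) contributes 0 new; branch {P=T, Q=T} (R, S) contributes 2 new; branch {P=T, Q=T, R=F, S=F} (none free) contributes 0 new; branch {P=T, Q=T, S=F} (R) contributes 0 new; branch {P=T, Q=T, S=F} (R) contributes 0 new; branch {P=T, Q=T, R=F} (S) contributes 0 new; branch {P=T, Q=T} (R, S) contributes 0 new; branch {P=T, Q=T} (R, S) contributes 0 new. Total: 9.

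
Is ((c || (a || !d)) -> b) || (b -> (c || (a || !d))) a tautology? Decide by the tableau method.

Assume the negation and expand:
Initial set: {!(((c || (a || !d)) -> b) || (b -> (c || (a || !d))))}.
!(((c || (a || !d)) -> b) || (b -> (c || (a || !d)))): α-rule — add !((c || (a || !d)) -> b), !(b -> (c || (a || !d))).
!((c || (a || !d)) -> b): α-rule — add (c || (a || !d)), !b.
!(b -> (c || (a || !d))): α-rule — add b, !(c || (a || !d)).
× closes — contains both b and !b.
All 1 branch closes.
Every branch closed, so the negation is unsatisfiable and the formula is valid.

Valid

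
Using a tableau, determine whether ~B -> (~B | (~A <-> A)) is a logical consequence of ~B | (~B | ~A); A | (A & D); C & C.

Yes

Initial set: {T (~B | (~B | ~A)); T (A | (A & D)); T (C & C); F (~B -> (~B | (~A <-> A)))}.
T (C & C): α-rule — add T C, T C.
F (~B -> (~B | (~A <-> A))): α-rule — add T ~B, F (~B | (~A <-> A)).
F (~B | (~A <-> A)): α-rule — add F ~B, F (~A <-> A).
× closes — contains both B and ~B.
All 1 branch closes.
Every branch closed, so the premises entail the conclusion.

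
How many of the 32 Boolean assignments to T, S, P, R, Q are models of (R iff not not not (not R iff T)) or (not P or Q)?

Initial set: {((R iff not not not (not R iff T)) or (not P or Q))}.
((R iff not not not (not R iff T)) or (not P or Q)): β-rule — branch into (R iff not not not (not R iff T))  //  (not P or Q).
  branch 1 (add (R iff not not not (not R iff T))):
    (R iff not not not (not R iff T)): β-rule — branch into R, not not not (not R iff T)  //  not R, not not not not (not R iff T).
      branch 1.1 (add R, not not not (not R iff T)):
        not not not (not R iff T): drop double negation, giving not (not R iff T).
        not (not R iff T): β-rule — branch into not R, not T  //  not not R, T.
          branch 1.1.1 (add not R, not T):
            × closes — contains both R and not R.
          branch 1.1.2 (add not not R, T):
            ○ open, literals {R=1, T=1}.
      branch 1.2 (add not R, not not not not (not R iff T)):
        not not not not (not R iff T): drop double negation, giving not not (not R iff T).
        not not (not R iff T): β-rule — branch into not R, T  //  not not R, not T.
          branch 1.2.1 (add not R, T):
            ○ open, literals {R=0, T=1}.
          branch 1.2.2 (add not not R, not T):
            × closes — contains both R and not R.
  branch 2 (add (not P or Q)):
    (not P or Q): β-rule — branch into not P  //  Q.
      branch 2.1 (add not P):
        ○ open, literals {P=0}.
      branch 2.2 (add Q):
        ○ open, literals {Q=1}.
2 branches closed, 4 open.
Each open branch fixes some atoms; the unmentioned ones are free. Counting distinct full assignments: branch {R=1, T=1} (S, P, Q) contributes 8 new; branch {R=0, T=1} (S, P, Q) contributes 8 new; branch {P=0} (T, S, R, Q) contributes 8 new; branch {Q=1} (T, S, P, R) contributes 4 new. Total: 28.

28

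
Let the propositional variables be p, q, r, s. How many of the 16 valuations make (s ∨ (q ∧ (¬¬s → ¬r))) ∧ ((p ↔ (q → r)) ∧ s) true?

Initial set: {((s ∨ (q ∧ (¬¬s → ¬r))) ∧ ((p ↔ (q → r)) ∧ s))}.
((s ∨ (q ∧ (¬¬s → ¬r))) ∧ ((p ↔ (q → r)) ∧ s)): α-rule — add (s ∨ (q ∧ (¬¬s → ¬r))), ((p ↔ (q → r)) ∧ s).
((p ↔ (q → r)) ∧ s): α-rule — add (p ↔ (q → r)), s.
(s ∨ (q ∧ (¬¬s → ¬r))): β-rule — branch into s  //  (q ∧ (¬¬s → ¬r)).
  branch 1 (add s):
    (p ↔ (q → r)): β-rule — branch into p, (q → r)  //  ¬p, ¬(q → r).
      branch 1.1 (add p, (q → r)):
        (q → r): β-rule — branch into ¬q  //  r.
          branch 1.1.1 (add ¬q):
            ○ open, literals {p=T, q=F, s=T}.
          branch 1.1.2 (add r):
            ○ open, literals {p=T, r=T, s=T}.
      branch 1.2 (add ¬p, ¬(q → r)):
        ¬(q → r): α-rule — add q, ¬r.
        ○ open, literals {p=F, q=T, r=F, s=T}.
  branch 2 (add (q ∧ (¬¬s → ¬r))):
    (q ∧ (¬¬s → ¬r)): α-rule — add q, (¬¬s → ¬r).
    (p ↔ (q → r)): β-rule — branch into p, (q → r)  //  ¬p, ¬(q → r).
      branch 2.1 (add p, (q → r)):
        (¬¬s → ¬r): β-rule — branch into ¬¬¬s  //  ¬r.
          branch 2.1.1 (add ¬¬¬s):
            ¬¬¬s: drop double negation, giving ¬s.
            × closes — contains both s and ¬s.
          branch 2.1.2 (add ¬r):
            (q → r): β-rule — branch into ¬q  //  r.
              branch 2.1.2.1 (add ¬q):
                × closes — contains both q and ¬q.
              branch 2.1.2.2 (add r):
                × closes — contains both r and ¬r.
      branch 2.2 (add ¬p, ¬(q → r)):
        ¬(q → r): α-rule — add q, ¬r.
        (¬¬s → ¬r): β-rule — branch into ¬¬¬s  //  ¬r.
          branch 2.2.1 (add ¬¬¬s):
            ¬¬¬s: drop double negation, giving ¬s.
            × closes — contains both s and ¬s.
          branch 2.2.2 (add ¬r):
            ○ open, literals {p=F, q=T, r=F, s=T}.
4 branches closed, 4 open.
Each open branch fixes some atoms; the unmentioned ones are free. Counting distinct full assignments: branch {p=T, q=F, s=T} (r) contributes 2 new; branch {p=T, r=T, s=T} (q) contributes 1 new; branch {p=F, q=T, r=F, s=T} (none free) contributes 1 new; branch {p=F, q=T, r=F, s=T} (none free) contributes 0 new. Total: 4.

4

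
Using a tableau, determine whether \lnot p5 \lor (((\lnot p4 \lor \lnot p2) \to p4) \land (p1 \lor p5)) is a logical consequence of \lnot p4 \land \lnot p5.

Yes

Initial set: {(\lnot p4 \land \lnot p5); \lnot (\lnot p5 \lor (((\lnot p4 \lor \lnot p2) \to p4) \land (p1 \lor p5)))}.
(\lnot p4 \land \lnot p5): α-rule — add \lnot p4, \lnot p5.
\lnot (\lnot p5 \lor (((\lnot p4 \lor \lnot p2) \to p4) \land (p1 \lor p5))): α-rule — add \lnot \lnot p5, \lnot (((\lnot p4 \lor \lnot p2) \to p4) \land (p1 \lor p5)).
× closes — contains both p5 and \lnot p5.
All 1 branch closes.
Every branch closed, so the premises entail the conclusion.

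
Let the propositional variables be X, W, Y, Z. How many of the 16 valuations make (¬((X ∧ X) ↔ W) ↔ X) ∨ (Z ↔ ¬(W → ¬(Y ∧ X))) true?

Initial set: {((¬((X ∧ X) ↔ W) ↔ X) ∨ (Z ↔ ¬(W → ¬(Y ∧ X))))}.
((¬((X ∧ X) ↔ W) ↔ X) ∨ (Z ↔ ¬(W → ¬(Y ∧ X)))): β-rule — branch into (¬((X ∧ X) ↔ W) ↔ X)  //  (Z ↔ ¬(W → ¬(Y ∧ X))).
  branch 1 (add (¬((X ∧ X) ↔ W) ↔ X)):
    (¬((X ∧ X) ↔ W) ↔ X): β-rule — branch into ¬((X ∧ X) ↔ W), X  //  ¬¬((X ∧ X) ↔ W), ¬X.
      branch 1.1 (add ¬((X ∧ X) ↔ W), X):
        ¬((X ∧ X) ↔ W): β-rule — branch into (X ∧ X), ¬W  //  ¬(X ∧ X), W.
          branch 1.1.1 (add (X ∧ X), ¬W):
            (X ∧ X): α-rule — add X, X.
            ○ open, literals {W=F, X=T}.
          branch 1.1.2 (add ¬(X ∧ X), W):
            ¬(X ∧ X): β-rule — branch into ¬X  //  ¬X.
              branch 1.1.2.1 (add ¬X):
                × closes — contains both X and ¬X.
              branch 1.1.2.2 (add ¬X):
                × closes — contains both X and ¬X.
      branch 1.2 (add ¬¬((X ∧ X) ↔ W), ¬X):
        ¬¬((X ∧ X) ↔ W): β-rule — branch into (X ∧ X), W  //  ¬(X ∧ X), ¬W.
          branch 1.2.1 (add (X ∧ X), W):
            (X ∧ X): α-rule — add X, X.
            × closes — contains both X and ¬X.
          branch 1.2.2 (add ¬(X ∧ X), ¬W):
            ¬(X ∧ X): β-rule — branch into ¬X  //  ¬X.
              branch 1.2.2.1 (add ¬X):
                ○ open, literals {W=F, X=F}.
              branch 1.2.2.2 (add ¬X):
                ○ open, literals {W=F, X=F}.
  branch 2 (add (Z ↔ ¬(W → ¬(Y ∧ X)))):
    (Z ↔ ¬(W → ¬(Y ∧ X))): β-rule — branch into Z, ¬(W → ¬(Y ∧ X))  //  ¬Z, ¬¬(W → ¬(Y ∧ X)).
      branch 2.1 (add Z, ¬(W → ¬(Y ∧ X))):
        ¬(W → ¬(Y ∧ X)): α-rule — add W, ¬¬(Y ∧ X).
        ¬¬(Y ∧ X): α-rule — add Y, X.
        ○ open, literals {W=T, X=T, Y=T, Z=T}.
      branch 2.2 (add ¬Z, ¬¬(W → ¬(Y ∧ X))):
        ¬¬(W → ¬(Y ∧ X)): β-rule — branch into ¬W  //  ¬(Y ∧ X).
          branch 2.2.1 (add ¬W):
            ○ open, literals {W=F, Z=F}.
          branch 2.2.2 (add ¬(Y ∧ X)):
            ¬(Y ∧ X): β-rule — branch into ¬Y  //  ¬X.
              branch 2.2.2.1 (add ¬Y):
                ○ open, literals {Y=F, Z=F}.
              branch 2.2.2.2 (add ¬X):
                ○ open, literals {X=F, Z=F}.
3 branches closed, 7 open.
Each open branch fixes some atoms; the unmentioned ones are free. Counting distinct full assignments: branch {W=F, X=T} (Y, Z) contributes 4 new; branch {W=F, X=F} (Y, Z) contributes 4 new; branch {W=F, X=F} (Y, Z) contributes 0 new; branch {W=T, X=T, Y=T, Z=T} (none free) contributes 1 new; branch {W=F, Z=F} (X, Y) contributes 0 new; branch {Y=F, Z=F} (X, W) contributes 2 new; branch {X=F, Z=F} (W, Y) contributes 1 new. Total: 12.

12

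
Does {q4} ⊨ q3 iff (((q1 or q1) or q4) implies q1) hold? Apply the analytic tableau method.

Initial set: {T q4; F (q3 iff (((q1 or q1) or q4) implies q1))}.
F (q3 iff (((q1 or q1) or q4) implies q1)): β-rule — branch into T q3, F (((q1 or q1) or q4) implies q1)  //  F q3, T (((q1 or q1) or q4) implies q1).
  branch 1 (add T q3, F (((q1 or q1) or q4) implies q1)):
    F (((q1 or q1) or q4) implies q1): α-rule — add T ((q1 or q1) or q4), F q1.
    T ((q1 or q1) or q4): β-rule — branch into T (q1 or q1)  //  T q4.
      branch 1.1 (add T (q1 or q1)):
        T (q1 or q1): β-rule — branch into T q1  //  T q1.
          branch 1.1.1 (add T q1):
            × closes — contains both q1 and not q1.
          branch 1.1.2 (add T q1):
            × closes — contains both q1 and not q1.
      branch 1.2 (add T q4):
        ○ open, literals {q1=0, q3=1, q4=1}.
  branch 2 (add F q3, T (((q1 or q1) or q4) implies q1)):
    T (((q1 or q1) or q4) implies q1): β-rule — branch into F ((q1 or q1) or q4)  //  T q1.
      branch 2.1 (add F ((q1 or q1) or q4)):
        F ((q1 or q1) or q4): α-rule — add F (q1 or q1), F q4.
        × closes — contains both q4 and not q4.
      branch 2.2 (add T q1):
        ○ open, literals {q1=1, q3=0, q4=1}.
3 branches closed, 2 open.
An open branch gives a countermodel: q1=0, q3=1, q4=1 (unmentioned atoms arbitrary); the premises hold there but the conclusion fails.

No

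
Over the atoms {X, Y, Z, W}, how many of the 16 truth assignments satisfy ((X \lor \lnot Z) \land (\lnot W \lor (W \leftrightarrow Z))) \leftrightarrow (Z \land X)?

Initial set: {(((X \lor \lnot Z) \land (\lnot W \lor (W \leftrightarrow Z))) \leftrightarrow (Z \land X))}.
(((X \lor \lnot Z) \land (\lnot W \lor (W \leftrightarrow Z))) \leftrightarrow (Z \land X)): β-rule — branch into ((X \lor \lnot Z) \land (\lnot W \lor (W \leftrightarrow Z))), (Z \land X)  //  \lnot ((X \lor \lnot Z) \land (\lnot W \lor (W \leftrightarrow Z))), \lnot (Z \land X).
  branch 1 (add ((X \lor \lnot Z) \land (\lnot W \lor (W \leftrightarrow Z))), (Z \land X)):
    ((X \lor \lnot Z) \land (\lnot W \lor (W \leftrightarrow Z))): α-rule — add (X \lor \lnot Z), (\lnot W \lor (W \leftrightarrow Z)).
    (Z \land X): α-rule — add Z, X.
    (X \lor \lnot Z): β-rule — branch into X  //  \lnot Z.
      branch 1.1 (add X):
        (\lnot W \lor (W \leftrightarrow Z)): β-rule — branch into \lnot W  //  (W \leftrightarrow Z).
          branch 1.1.1 (add \lnot W):
            ○ open, literals {W=0, X=1, Z=1}.
          branch 1.1.2 (add (W \leftrightarrow Z)):
            (W \leftrightarrow Z): β-rule — branch into W, Z  //  \lnot W, \lnot Z.
              branch 1.1.2.1 (add W, Z):
                ○ open, literals {W=1, X=1, Z=1}.
              branch 1.1.2.2 (add \lnot W, \lnot Z):
                × closes — contains both Z and \lnot Z.
      branch 1.2 (add \lnot Z):
        × closes — contains both Z and \lnot Z.
  branch 2 (add \lnot ((X \lor \lnot Z) \land (\lnot W \lor (W \leftrightarrow Z))), \lnot (Z \land X)):
    \lnot ((X \lor \lnot Z) \land (\lnot W \lor (W \leftrightarrow Z))): β-rule — branch into \lnot (X \lor \lnot Z)  //  \lnot (\lnot W \lor (W \leftrightarrow Z)).
      branch 2.1 (add \lnot (X \lor \lnot Z)):
        \lnot (X \lor \lnot Z): α-rule — add \lnot X, \lnot \lnot Z.
        \lnot (Z \land X): β-rule — branch into \lnot Z  //  \lnot X.
          branch 2.1.1 (add \lnot Z):
            × closes — contains both Z and \lnot Z.
          branch 2.1.2 (add \lnot X):
            ○ open, literals {X=0, Z=1}.
      branch 2.2 (add \lnot (\lnot W \lor (W \leftrightarrow Z))):
        \lnot (\lnot W \lor (W \leftrightarrow Z)): α-rule — add \lnot \lnot W, \lnot (W \leftrightarrow Z).
        \lnot (Z \land X): β-rule — branch into \lnot Z  //  \lnot X.
          branch 2.2.1 (add \lnot Z):
            \lnot (W \leftrightarrow Z): β-rule — branch into W, \lnot Z  //  \lnot W, Z.
              branch 2.2.1.1 (add W, \lnot Z):
                ○ open, literals {W=1, Z=0}.
              branch 2.2.1.2 (add \lnot W, Z):
                × closes — contains both W and \lnot W.
          branch 2.2.2 (add \lnot X):
            \lnot (W \leftrightarrow Z): β-rule — branch into W, \lnot Z  //  \lnot W, Z.
              branch 2.2.2.1 (add W, \lnot Z):
                ○ open, literals {W=1, X=0, Z=0}.
              branch 2.2.2.2 (add \lnot W, Z):
                × closes — contains both W and \lnot W.
5 branches closed, 5 open.
Each open branch fixes some atoms; the unmentioned ones are free. Counting distinct full assignments: branch {W=0, X=1, Z=1} (Y) contributes 2 new; branch {W=1, X=1, Z=1} (Y) contributes 2 new; branch {X=0, Z=1} (Y, W) contributes 4 new; branch {W=1, Z=0} (X, Y) contributes 4 new; branch {W=1, X=0, Z=0} (Y) contributes 0 new. Total: 12.

12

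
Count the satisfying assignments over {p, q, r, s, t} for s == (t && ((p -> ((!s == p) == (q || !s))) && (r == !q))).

15

Initial set: {(s == (t && ((p -> ((!s == p) == (q || !s))) && (r == !q))))}.
(s == (t && ((p -> ((!s == p) == (q || !s))) && (r == !q)))): β-rule — branch into s, (t && ((p -> ((!s == p) == (q || !s))) && (r == !q)))  //  !s, !(t && ((p -> ((!s == p) == (q || !s))) && (r == !q))).
  branch 1 (add s, (t && ((p -> ((!s == p) == (q || !s))) && (r == !q)))):
    (t && ((p -> ((!s == p) == (q || !s))) && (r == !q))): α-rule — add t, ((p -> ((!s == p) == (q || !s))) && (r == !q)).
    ((p -> ((!s == p) == (q || !s))) && (r == !q)): α-rule — add (p -> ((!s == p) == (q || !s))), (r == !q).
    (p -> ((!s == p) == (q || !s))): β-rule — branch into !p  //  ((!s == p) == (q || !s)).
      branch 1.1 (add !p):
        (r == !q): β-rule — branch into r, !q  //  !r, !!q.
          branch 1.1.1 (add r, !q):
            ○ open, literals {p=F, q=F, r=T, s=T, t=T}.
          branch 1.1.2 (add !r, !!q):
            ○ open, literals {p=F, q=T, r=F, s=T, t=T}.
      branch 1.2 (add ((!s == p) == (q || !s))):
        (r == !q): β-rule — branch into r, !q  //  !r, !!q.
          branch 1.2.1 (add r, !q):
            ((!s == p) == (q || !s)): β-rule — branch into (!s == p), (q || !s)  //  !(!s == p), !(q || !s).
              branch 1.2.1.1 (add (!s == p), (q || !s)):
                (!s == p): β-rule — branch into !s, p  //  !!s, !p.
                  branch 1.2.1.1.1 (add !s, p):
                    × closes — contains both s and !s.
                  branch 1.2.1.1.2 (add !!s, !p):
                    (q || !s): β-rule — branch into q  //  !s.
                      branch 1.2.1.1.2.1 (add q):
                        × closes — contains both q and !q.
                      branch 1.2.1.1.2.2 (add !s):
                        × closes — contains both s and !s.
              branch 1.2.1.2 (add !(!s == p), !(q || !s)):
                !(q || !s): α-rule — add !q, !!s.
                !(!s == p): β-rule — branch into !s, !p  //  !!s, p.
                  branch 1.2.1.2.1 (add !s, !p):
                    × closes — contains both s and !s.
                  branch 1.2.1.2.2 (add !!s, p):
                    ○ open, literals {p=T, q=F, r=T, s=T, t=T}.
          branch 1.2.2 (add !r, !!q):
            ((!s == p) == (q || !s)): β-rule — branch into (!s == p), (q || !s)  //  !(!s == p), !(q || !s).
              branch 1.2.2.1 (add (!s == p), (q || !s)):
                (!s == p): β-rule — branch into !s, p  //  !!s, !p.
                  branch 1.2.2.1.1 (add !s, p):
                    × closes — contains both s and !s.
                  branch 1.2.2.1.2 (add !!s, !p):
                    (q || !s): β-rule — branch into q  //  !s.
                      branch 1.2.2.1.2.1 (add q):
                        ○ open, literals {p=F, q=T, r=F, s=T, t=T}.
                      branch 1.2.2.1.2.2 (add !s):
                        × closes — contains both s and !s.
              branch 1.2.2.2 (add !(!s == p), !(q || !s)):
                !(q || !s): α-rule — add !q, !!s.
                × closes — contains both q and !q.
  branch 2 (add !s, !(t && ((p -> ((!s == p) == (q || !s))) && (r == !q)))):
    !(t && ((p -> ((!s == p) == (q || !s))) && (r == !q))): β-rule — branch into !t  //  !((p -> ((!s == p) == (q || !s))) && (r == !q)).
      branch 2.1 (add !t):
        ○ open, literals {s=F, t=F}.
      branch 2.2 (add !((p -> ((!s == p) == (q || !s))) && (r == !q))):
        !((p -> ((!s == p) == (q || !s))) && (r == !q)): β-rule — branch into !(p -> ((!s == p) == (q || !s)))  //  !(r == !q).
          branch 2.2.1 (add !(p -> ((!s == p) == (q || !s)))):
            !(p -> ((!s == p) == (q || !s))): α-rule — add p, !((!s == p) == (q || !s)).
            !((!s == p) == (q || !s)): β-rule — branch into (!s == p), !(q || !s)  //  !(!s == p), (q || !s).
              branch 2.2.1.1 (add (!s == p), !(q || !s)):
                !(q || !s): α-rule — add !q, !!s.
                × closes — contains both s and !s.
              branch 2.2.1.2 (add !(!s == p), (q || !s)):
                !(!s == p): β-rule — branch into !s, !p  //  !!s, p.
                  branch 2.2.1.2.1 (add !s, !p):
                    × closes — contains both p and !p.
                  branch 2.2.1.2.2 (add !!s, p):
                    × closes — contains both s and !s.
          branch 2.2.2 (add !(r == !q)):
            !(r == !q): β-rule — branch into r, !!q  //  !r, !q.
              branch 2.2.2.1 (add r, !!q):
                ○ open, literals {q=T, r=T, s=F}.
              branch 2.2.2.2 (add !r, !q):
                ○ open, literals {q=F, r=F, s=F}.
10 branches closed, 7 open.
Each open branch fixes some atoms; the unmentioned ones are free. Counting distinct full assignments: branch {p=F, q=F, r=T, s=T, t=T} (none free) contributes 1 new; branch {p=F, q=T, r=F, s=T, t=T} (none free) contributes 1 new; branch {p=T, q=F, r=T, s=T, t=T} (none free) contributes 1 new; branch {p=F, q=T, r=F, s=T, t=T} (none free) contributes 0 new; branch {s=F, t=F} (p, q, r) contributes 8 new; branch {q=T, r=T, s=F} (p, t) contributes 2 new; branch {q=F, r=F, s=F} (p, t) contributes 2 new. Total: 15.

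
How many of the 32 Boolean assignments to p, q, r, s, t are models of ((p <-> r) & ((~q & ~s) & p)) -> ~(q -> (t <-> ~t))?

Initial set: {T (((p <-> r) & ((~q & ~s) & p)) -> ~(q -> (t <-> ~t)))}.
T (((p <-> r) & ((~q & ~s) & p)) -> ~(q -> (t <-> ~t))): β-rule — branch into F ((p <-> r) & ((~q & ~s) & p))  //  T ~(q -> (t <-> ~t)).
  branch 1 (add F ((p <-> r) & ((~q & ~s) & p))):
    F ((p <-> r) & ((~q & ~s) & p)): β-rule — branch into F (p <-> r)  //  F ((~q & ~s) & p).
      branch 1.1 (add F (p <-> r)):
        F (p <-> r): β-rule — branch into T p, F r  //  F p, T r.
          branch 1.1.1 (add T p, F r):
            ○ open, literals {p=true, r=false}.
          branch 1.1.2 (add F p, T r):
            ○ open, literals {p=false, r=true}.
      branch 1.2 (add F ((~q & ~s) & p)):
        F ((~q & ~s) & p): β-rule — branch into F (~q & ~s)  //  F p.
          branch 1.2.1 (add F (~q & ~s)):
            F (~q & ~s): β-rule — branch into F ~q  //  F ~s.
              branch 1.2.1.1 (add F ~q):
                ○ open, literals {q=true}.
              branch 1.2.1.2 (add F ~s):
                ○ open, literals {s=true}.
          branch 1.2.2 (add F p):
            ○ open, literals {p=false}.
  branch 2 (add T ~(q -> (t <-> ~t))):
    T ~(q -> (t <-> ~t)): α-rule — add T q, F (t <-> ~t).
    F (t <-> ~t): β-rule — branch into T t, F ~t  //  F t, T ~t.
      branch 2.1 (add T t, F ~t):
        ○ open, literals {q=true, t=true}.
      branch 2.2 (add F t, T ~t):
        ○ open, literals {q=true, t=false}.
0 branches closed, 7 open.
Each open branch fixes some atoms; the unmentioned ones are free. Counting distinct full assignments: branch {p=true, r=false} (q, s, t) contributes 8 new; branch {p=false, r=true} (q, s, t) contributes 8 new; branch {q=true} (p, r, s, t) contributes 8 new; branch {s=true} (p, q, r, t) contributes 4 new; branch {p=false} (q, r, s, t) contributes 2 new; branch {q=true, t=true} (p, r, s) contributes 0 new; branch {q=true, t=false} (p, r, s) contributes 0 new. Total: 30.

30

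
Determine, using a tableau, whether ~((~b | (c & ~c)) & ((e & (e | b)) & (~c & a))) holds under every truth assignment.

Assume the negation and expand:
Initial set: {~~((~b | (c & ~c)) & ((e & (e | b)) & (~c & a)))}.
~~((~b | (c & ~c)) & ((e & (e | b)) & (~c & a))): α-rule — add (~b | (c & ~c)), ((e & (e | b)) & (~c & a)).
((e & (e | b)) & (~c & a)): α-rule — add (e & (e | b)), (~c & a).
(e & (e | b)): α-rule — add e, (e | b).
(~c & a): α-rule — add ~c, a.
(~b | (c & ~c)): β-rule — branch into ~b  //  (c & ~c).
  branch 1 (add ~b):
    (e | b): β-rule — branch into e  //  b.
      branch 1.1 (add e):
        ○ open, literals {a=T, b=F, c=F, e=T}.
      branch 1.2 (add b):
        × closes — contains both b and ~b.
  branch 2 (add (c & ~c)):
    (c & ~c): α-rule — add c, ~c.
    × closes — contains both c and ~c.
2 branches closed, 1 open.
An open branch gives a countermodel: a=T, b=F, c=F, e=T (unmentioned atoms arbitrary); under it the original formula is false.

Not valid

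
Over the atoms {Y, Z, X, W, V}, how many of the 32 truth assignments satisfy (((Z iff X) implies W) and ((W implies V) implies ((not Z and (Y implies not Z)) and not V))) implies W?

30

Initial set: {((((Z iff X) implies W) and ((W implies V) implies ((not Z and (Y implies not Z)) and not V))) implies W)}.
((((Z iff X) implies W) and ((W implies V) implies ((not Z and (Y implies not Z)) and not V))) implies W): β-rule — branch into not (((Z iff X) implies W) and ((W implies V) implies ((not Z and (Y implies not Z)) and not V)))  //  W.
  branch 1 (add not (((Z iff X) implies W) and ((W implies V) implies ((not Z and (Y implies not Z)) and not V)))):
    not (((Z iff X) implies W) and ((W implies V) implies ((not Z and (Y implies not Z)) and not V))): β-rule — branch into not ((Z iff X) implies W)  //  not ((W implies V) implies ((not Z and (Y implies not Z)) and not V)).
      branch 1.1 (add not ((Z iff X) implies W)):
        not ((Z iff X) implies W): α-rule — add (Z iff X), not W.
        (Z iff X): β-rule — branch into Z, X  //  not Z, not X.
          branch 1.1.1 (add Z, X):
            ○ open, literals {W=false, X=true, Z=true}.
          branch 1.1.2 (add not Z, not X):
            ○ open, literals {W=false, X=false, Z=false}.
      branch 1.2 (add not ((W implies V) implies ((not Z and (Y implies not Z)) and not V))):
        not ((W implies V) implies ((not Z and (Y implies not Z)) and not V)): α-rule — add (W implies V), not ((not Z and (Y implies not Z)) and not V).
        (W implies V): β-rule — branch into not W  //  V.
          branch 1.2.1 (add not W):
            not ((not Z and (Y implies not Z)) and not V): β-rule — branch into not (not Z and (Y implies not Z))  //  not not V.
              branch 1.2.1.1 (add not (not Z and (Y implies not Z))):
                not (not Z and (Y implies not Z)): β-rule — branch into not not Z  //  not (Y implies not Z).
                  branch 1.2.1.1.1 (add not not Z):
                    ○ open, literals {W=false, Z=true}.
                  branch 1.2.1.1.2 (add not (Y implies not Z)):
                    not (Y implies not Z): α-rule — add Y, not not Z.
                    ○ open, literals {W=false, Y=true, Z=true}.
              branch 1.2.1.2 (add not not V):
                ○ open, literals {V=true, W=false}.
          branch 1.2.2 (add V):
            not ((not Z and (Y implies not Z)) and not V): β-rule — branch into not (not Z and (Y implies not Z))  //  not not V.
              branch 1.2.2.1 (add not (not Z and (Y implies not Z))):
                not (not Z and (Y implies not Z)): β-rule — branch into not not Z  //  not (Y implies not Z).
                  branch 1.2.2.1.1 (add not not Z):
                    ○ open, literals {V=true, Z=true}.
                  branch 1.2.2.1.2 (add not (Y implies not Z)):
                    not (Y implies not Z): α-rule — add Y, not not Z.
                    ○ open, literals {V=true, Y=true, Z=true}.
              branch 1.2.2.2 (add not not V):
                ○ open, literals {V=true}.
  branch 2 (add W):
    ○ open, literals {W=true}.
0 branches closed, 9 open.
Each open branch fixes some atoms; the unmentioned ones are free. Counting distinct full assignments: branch {W=false, X=true, Z=true} (Y, V) contributes 4 new; branch {W=false, X=false, Z=false} (Y, V) contributes 4 new; branch {W=false, Z=true} (Y, X, V) contributes 4 new; branch {W=false, Y=true, Z=true} (X, V) contributes 0 new; branch {V=true, W=false} (Y, Z, X) contributes 2 new; branch {V=true, Z=true} (Y, X, W) contributes 4 new; branch {V=true, Y=true, Z=true} (X, W) contributes 0 new; branch {V=true} (Y, Z, X, W) contributes 4 new; branch {W=true} (Y, Z, X, V) contributes 8 new. Total: 30.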